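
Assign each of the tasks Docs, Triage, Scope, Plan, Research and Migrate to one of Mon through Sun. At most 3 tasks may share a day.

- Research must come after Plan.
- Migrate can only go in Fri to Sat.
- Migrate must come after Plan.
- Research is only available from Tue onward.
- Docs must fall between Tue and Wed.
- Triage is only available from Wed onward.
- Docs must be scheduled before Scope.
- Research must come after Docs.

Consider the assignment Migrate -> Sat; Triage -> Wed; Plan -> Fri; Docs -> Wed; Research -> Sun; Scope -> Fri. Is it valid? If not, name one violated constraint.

Migrate must come after Plan — holds.
Research must come after Plan — holds.
Migrate can only go in Fri to Sat — holds.
At most 3 tasks may share a day — holds.
Research is only available from Tue onward — holds.
Triage is only available from Wed onward — holds.
Docs must be scheduled before Scope — holds.
Docs must fall between Tue and Wed — holds.
Research must come after Docs — holds.

Yes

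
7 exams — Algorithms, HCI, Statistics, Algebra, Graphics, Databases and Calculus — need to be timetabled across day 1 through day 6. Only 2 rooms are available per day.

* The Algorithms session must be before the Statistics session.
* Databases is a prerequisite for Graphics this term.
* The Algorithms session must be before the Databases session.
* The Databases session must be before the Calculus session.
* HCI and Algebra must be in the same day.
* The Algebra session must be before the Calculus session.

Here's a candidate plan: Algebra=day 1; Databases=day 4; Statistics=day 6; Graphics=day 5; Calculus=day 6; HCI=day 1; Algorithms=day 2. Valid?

Yes, all constraints hold

The Algorithms session must be before the Databases session — holds.
The Algorithms session must be before the Statistics session — holds.
HCI and Algebra must be in the same day — holds.
The Algebra session must be before the Calculus session — holds.
The Databases session must be before the Calculus session — holds.
Only 2 rooms are available per day — holds.
Databases is a prerequisite for Graphics this term — holds.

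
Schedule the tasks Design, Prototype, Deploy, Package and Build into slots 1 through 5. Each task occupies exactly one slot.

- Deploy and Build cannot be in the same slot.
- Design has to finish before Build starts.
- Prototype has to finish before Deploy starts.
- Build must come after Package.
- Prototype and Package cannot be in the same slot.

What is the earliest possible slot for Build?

Precedence pushes Build to at least 2.
Build at 2 is achievable: Build -> 2, Design -> 1, Prototype -> 2, Deploy -> 3, Package -> 1.

2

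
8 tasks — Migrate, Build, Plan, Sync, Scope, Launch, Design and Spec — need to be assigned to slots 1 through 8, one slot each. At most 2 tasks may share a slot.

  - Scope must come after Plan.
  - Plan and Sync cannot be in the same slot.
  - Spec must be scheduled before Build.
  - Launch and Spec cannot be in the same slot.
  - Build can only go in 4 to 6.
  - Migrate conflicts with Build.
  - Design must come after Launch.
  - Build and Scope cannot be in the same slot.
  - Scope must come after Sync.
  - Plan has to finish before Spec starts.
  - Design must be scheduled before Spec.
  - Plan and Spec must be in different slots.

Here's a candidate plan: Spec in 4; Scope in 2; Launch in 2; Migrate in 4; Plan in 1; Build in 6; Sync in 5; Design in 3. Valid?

Design must be scheduled before Spec — holds.
Migrate conflicts with Build — holds.
Scope must come after Sync — violated.
Plan has to finish before Spec starts — holds.
At most 2 tasks may share a slot — holds.
Plan and Sync cannot be in the same slot — holds.
Design must come after Launch — holds.
Build and Scope cannot be in the same slot — holds.
Scope must come after Plan — holds.
Plan and Spec must be in different slots — holds.
Launch and Spec cannot be in the same slot — holds.
Spec must be scheduled before Build — holds.
Build can only go in 4 to 6 — holds.

No — it violates: Scope must come after Sync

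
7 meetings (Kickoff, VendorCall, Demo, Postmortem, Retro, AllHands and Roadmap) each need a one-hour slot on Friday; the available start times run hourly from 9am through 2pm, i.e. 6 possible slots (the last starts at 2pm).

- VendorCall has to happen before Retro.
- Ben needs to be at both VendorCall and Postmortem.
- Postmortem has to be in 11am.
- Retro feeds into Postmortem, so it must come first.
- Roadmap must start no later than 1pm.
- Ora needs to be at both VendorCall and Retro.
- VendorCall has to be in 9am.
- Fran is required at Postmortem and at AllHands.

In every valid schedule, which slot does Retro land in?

VendorCall is fixed at 9am and must come before Retro, so Retro is at least 10am.
Postmortem is fixed at 11am and must come after Retro, so Retro is at most 10am.
So Retro must be 10am.

10am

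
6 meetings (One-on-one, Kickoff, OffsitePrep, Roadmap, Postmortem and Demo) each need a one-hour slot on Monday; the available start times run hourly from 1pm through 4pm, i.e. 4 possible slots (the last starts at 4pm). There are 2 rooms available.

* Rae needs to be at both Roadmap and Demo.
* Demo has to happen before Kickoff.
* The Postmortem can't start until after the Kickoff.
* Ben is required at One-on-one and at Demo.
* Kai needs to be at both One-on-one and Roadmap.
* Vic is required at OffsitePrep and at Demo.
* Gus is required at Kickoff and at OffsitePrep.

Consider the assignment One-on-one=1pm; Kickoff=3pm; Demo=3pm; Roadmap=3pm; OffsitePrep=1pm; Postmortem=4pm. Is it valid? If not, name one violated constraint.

No. Rae needs to be at both Roadmap and Demo is not satisfied.

Rae needs to be at both Roadmap and Demo — violated.
Demo has to happen before Kickoff — violated.
There are 2 rooms available — violated.
The Postmortem can't start until after the Kickoff — holds.
Kai needs to be at both One-on-one and Roadmap — holds.
Vic is required at OffsitePrep and at Demo — holds.
Ben is required at One-on-one and at Demo — holds.
Gus is required at Kickoff and at OffsitePrep — holds.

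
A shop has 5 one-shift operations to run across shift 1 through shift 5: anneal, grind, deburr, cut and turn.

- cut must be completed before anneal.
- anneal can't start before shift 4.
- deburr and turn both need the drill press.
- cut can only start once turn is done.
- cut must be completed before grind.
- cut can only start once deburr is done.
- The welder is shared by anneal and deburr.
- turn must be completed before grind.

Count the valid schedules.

Splitting on anneal: it can be shift 4 (4), shift 5 (10). Listing each branch's schedules as (grind, deburr, cut, turn) by shift number:
anneal=shift 4: (4,1,3,2) (4,2,3,1) (5,1,3,2) (5,2,3,1) — 4.
anneal=shift 5: (4,1,3,2) (4,2,3,1) (5,1,3,2) (5,1,4,2) (5,1,4,3) (5,2,3,1) (5,2,4,1) (5,2,4,3) (5,3,4,1) (5,3,4,2) — 10.
Summing: 4 + 10 = 14.

14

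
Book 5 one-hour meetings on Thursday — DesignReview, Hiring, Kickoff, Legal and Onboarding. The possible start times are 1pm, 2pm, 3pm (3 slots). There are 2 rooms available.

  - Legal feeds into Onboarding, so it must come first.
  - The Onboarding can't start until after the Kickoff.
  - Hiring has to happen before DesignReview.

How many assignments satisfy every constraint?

Splitting on DesignReview: it can be 2pm (2), 3pm (7). Listing each branch's schedules as (Hiring, Kickoff, Legal, Onboarding):
DesignReview=2pm: (1pm,1pm,2pm,3pm) (1pm,2pm,1pm,3pm) — 2.
DesignReview=3pm: (1pm,1pm,2pm,3pm) (1pm,2pm,1pm,3pm) (1pm,2pm,2pm,3pm) (2pm,1pm,1pm,2pm) (2pm,1pm,1pm,3pm) (2pm,1pm,2pm,3pm) (2pm,2pm,1pm,3pm) — 7.
Summing: 2 + 7 = 9.

9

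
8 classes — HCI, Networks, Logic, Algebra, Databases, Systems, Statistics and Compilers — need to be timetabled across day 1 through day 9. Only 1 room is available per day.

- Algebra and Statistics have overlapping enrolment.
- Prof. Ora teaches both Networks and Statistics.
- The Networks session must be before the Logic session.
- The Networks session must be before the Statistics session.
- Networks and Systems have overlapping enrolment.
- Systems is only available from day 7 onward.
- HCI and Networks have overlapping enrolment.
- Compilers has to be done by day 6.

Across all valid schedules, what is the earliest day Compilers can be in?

day 1

Compilers's own window allows nothing later than day 6.
Compilers at day 1 is achievable: Compilers=day 1; Networks=day 2; Algebra=day 6; Systems=day 7; Logic=day 3; Databases=day 8; HCI=day 5; Statistics=day 4.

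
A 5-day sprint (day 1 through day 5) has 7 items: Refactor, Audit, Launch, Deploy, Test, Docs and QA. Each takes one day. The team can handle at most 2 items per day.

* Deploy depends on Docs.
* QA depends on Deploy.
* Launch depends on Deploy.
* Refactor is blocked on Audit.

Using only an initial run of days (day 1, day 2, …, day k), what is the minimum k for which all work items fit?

4 days

The precedence chain requires at least 3 distinct days.
With at most 2 per day and 7 work items, at least 4 days are needed.
4 works (last occupied day: day 4): for example Docs=day 1, Test=day 4, QA=day 3, Audit=day 1, Launch=day 3, Refactor=day 2, Deploy=day 2.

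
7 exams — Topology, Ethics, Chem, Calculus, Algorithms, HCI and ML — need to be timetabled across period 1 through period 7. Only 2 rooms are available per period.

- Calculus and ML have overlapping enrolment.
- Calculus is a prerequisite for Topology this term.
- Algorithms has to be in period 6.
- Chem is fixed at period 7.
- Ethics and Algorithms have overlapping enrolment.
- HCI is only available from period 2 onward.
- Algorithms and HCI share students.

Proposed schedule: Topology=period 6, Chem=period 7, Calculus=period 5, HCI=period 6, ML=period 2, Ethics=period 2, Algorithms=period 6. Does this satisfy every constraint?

No — it violates: Algorithms and HCI share students

Only 2 rooms are available per period — violated.
HCI is only available from period 2 onward — holds.
Calculus and ML have overlapping enrolment — holds.
Calculus is a prerequisite for Topology this term — holds.
Algorithms and HCI share students — violated.
Ethics and Algorithms have overlapping enrolment — holds.
Chem is fixed at period 7 — holds.
Algorithms has to be in period 6 — holds.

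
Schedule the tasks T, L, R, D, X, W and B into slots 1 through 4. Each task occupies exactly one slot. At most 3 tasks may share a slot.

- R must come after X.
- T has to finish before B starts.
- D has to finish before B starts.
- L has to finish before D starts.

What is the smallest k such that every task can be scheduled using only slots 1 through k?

3

The precedence chain requires at least 3 distinct slots.
With at most 3 per slot and 7 tasks, at least 3 slots are needed.
3 works (last occupied slot: 3): for example D in 2, L in 1, X in 1, W in 2, T in 1, B in 3, R in 2.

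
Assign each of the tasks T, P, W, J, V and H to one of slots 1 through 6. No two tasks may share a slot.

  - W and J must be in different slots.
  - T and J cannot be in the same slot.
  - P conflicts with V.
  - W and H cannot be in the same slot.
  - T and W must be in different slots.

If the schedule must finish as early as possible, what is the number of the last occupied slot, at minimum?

6

With at most 1 per slot and 6 tasks, at least 6 slots are needed.
6 works (last occupied slot: 6): for example V -> 5; W -> 3; J -> 4; H -> 6; P -> 2; T -> 1.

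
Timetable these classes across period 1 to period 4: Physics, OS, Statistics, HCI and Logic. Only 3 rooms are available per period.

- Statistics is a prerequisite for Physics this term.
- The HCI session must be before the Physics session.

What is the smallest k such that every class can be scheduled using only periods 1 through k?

2

The precedence chain requires at least 2 distinct periods.
With at most 3 per period and 5 classes, at least 2 periods are needed.
2 works (last occupied period: period 2): for example Logic=period 2, OS=period 1, Physics=period 2, HCI=period 1, Statistics=period 1.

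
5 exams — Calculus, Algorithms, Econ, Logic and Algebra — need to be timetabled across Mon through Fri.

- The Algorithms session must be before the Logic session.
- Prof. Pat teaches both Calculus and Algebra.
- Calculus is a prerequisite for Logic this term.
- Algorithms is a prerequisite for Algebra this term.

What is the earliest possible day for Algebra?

Tue

Precedence pushes Algebra to at least Tue.
Algebra at Tue is achievable: Algebra=Tue; Calculus=Mon; Algorithms=Mon; Logic=Tue; Econ=Mon.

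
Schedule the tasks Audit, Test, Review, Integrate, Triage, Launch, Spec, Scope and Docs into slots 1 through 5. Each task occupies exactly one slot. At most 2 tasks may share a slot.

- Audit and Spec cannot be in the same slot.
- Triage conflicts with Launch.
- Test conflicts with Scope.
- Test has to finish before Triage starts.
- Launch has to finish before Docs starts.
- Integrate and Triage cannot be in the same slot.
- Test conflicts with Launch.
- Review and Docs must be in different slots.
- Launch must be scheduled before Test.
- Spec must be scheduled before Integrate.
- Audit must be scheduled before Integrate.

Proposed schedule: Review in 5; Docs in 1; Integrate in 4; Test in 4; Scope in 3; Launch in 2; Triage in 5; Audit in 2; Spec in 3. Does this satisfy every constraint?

No. Launch has to finish before Docs starts is not satisfied.

Launch must be scheduled before Test — holds.
Test conflicts with Launch — holds.
Triage conflicts with Launch — holds.
Test has to finish before Triage starts — holds.
At most 2 tasks may share a slot — holds.
Launch has to finish before Docs starts — violated.
Spec must be scheduled before Integrate — holds.
Audit and Spec cannot be in the same slot — holds.
Test conflicts with Scope — holds.
Review and Docs must be in different slots — holds.
Integrate and Triage cannot be in the same slot — holds.
Audit must be scheduled before Integrate — holds.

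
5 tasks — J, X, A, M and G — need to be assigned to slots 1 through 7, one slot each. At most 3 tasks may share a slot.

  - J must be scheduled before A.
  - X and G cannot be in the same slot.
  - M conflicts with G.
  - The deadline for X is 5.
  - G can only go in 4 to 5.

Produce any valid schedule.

J -> 1; M -> 1; A -> 2; X -> 1; G -> 4

Checking: J(1) before A(2); M(1) != G(4); X(1) != G(4); G=4 in [4,5]; X=1 in [1,5]; max 3 per slot (cap 3).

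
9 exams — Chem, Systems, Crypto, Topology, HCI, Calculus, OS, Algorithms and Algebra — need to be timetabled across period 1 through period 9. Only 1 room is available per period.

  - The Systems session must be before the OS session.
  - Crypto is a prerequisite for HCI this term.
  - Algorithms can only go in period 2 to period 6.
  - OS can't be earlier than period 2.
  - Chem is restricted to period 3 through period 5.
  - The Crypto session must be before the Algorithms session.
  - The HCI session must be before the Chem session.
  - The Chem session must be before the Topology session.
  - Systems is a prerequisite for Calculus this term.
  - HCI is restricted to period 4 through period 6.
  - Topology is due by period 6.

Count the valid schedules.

24

Splitting on Systems: it can be period 1 (6), period 2 (6), period 3 (6), period 7 (6). Listing each branch's schedules as (Chem, Crypto, Topology, HCI, Calculus, OS, Algorithms, Algebra) by period number:
Systems=period 1: (5,2,6,4,7,8,3,9) (5,2,6,4,7,9,3,8) (5,2,6,4,8,7,3,9) (5,2,6,4,8,9,3,7) (5,2,6,4,9,7,3,8) (5,2,6,4,9,8,3,7) — 6.
Systems=period 2: (5,1,6,4,7,8,3,9) (5,1,6,4,7,9,3,8) (5,1,6,4,8,7,3,9) (5,1,6,4,8,9,3,7) (5,1,6,4,9,7,3,8) (5,1,6,4,9,8,3,7) — 6.
Systems=period 3: (5,1,6,4,7,8,2,9) (5,1,6,4,7,9,2,8) (5,1,6,4,8,7,2,9) (5,1,6,4,8,9,2,7) (5,1,6,4,9,7,2,8) (5,1,6,4,9,8,2,7) — 6.
Systems=period 7: (5,1,6,4,8,9,2,3) (5,1,6,4,8,9,3,2) (5,1,6,4,9,8,2,3) (5,1,6,4,9,8,3,2) (5,2,6,4,8,9,3,1) (5,2,6,4,9,8,3,1) — 6.
Summing: 6 + 6 + 6 + 6 = 24.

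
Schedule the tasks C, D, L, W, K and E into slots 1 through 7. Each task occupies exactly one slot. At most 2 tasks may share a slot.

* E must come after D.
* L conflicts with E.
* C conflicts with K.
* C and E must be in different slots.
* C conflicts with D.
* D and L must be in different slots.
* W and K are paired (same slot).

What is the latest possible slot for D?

6

Downstream work caps D at 6.
D at 6 is achievable: D in 6, E in 7, K in 2, C in 1, W in 2, L in 1.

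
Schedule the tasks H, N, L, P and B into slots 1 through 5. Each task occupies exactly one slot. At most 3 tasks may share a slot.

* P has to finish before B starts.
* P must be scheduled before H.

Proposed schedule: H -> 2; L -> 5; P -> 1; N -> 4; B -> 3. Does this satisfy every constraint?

P must be scheduled before H — holds.
P has to finish before B starts — holds.
At most 3 tasks may share a slot — holds.

Yes, all constraints hold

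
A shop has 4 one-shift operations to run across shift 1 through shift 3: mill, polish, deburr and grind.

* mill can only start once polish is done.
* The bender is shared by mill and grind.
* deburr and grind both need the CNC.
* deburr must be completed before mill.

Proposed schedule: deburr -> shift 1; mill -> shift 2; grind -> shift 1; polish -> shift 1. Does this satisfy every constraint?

deburr and grind both need the CNC — violated.
mill can only start once polish is done — holds.
deburr must be completed before mill — holds.
The bender is shared by mill and grind — holds.

No — it violates: deburr and grind both need the CNC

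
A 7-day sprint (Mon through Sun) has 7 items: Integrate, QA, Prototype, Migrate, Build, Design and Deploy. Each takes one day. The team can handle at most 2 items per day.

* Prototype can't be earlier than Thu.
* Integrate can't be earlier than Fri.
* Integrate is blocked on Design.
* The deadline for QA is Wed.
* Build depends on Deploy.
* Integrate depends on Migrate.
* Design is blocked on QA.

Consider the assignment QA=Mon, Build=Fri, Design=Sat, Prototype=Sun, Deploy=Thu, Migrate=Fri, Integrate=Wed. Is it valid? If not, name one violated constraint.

No. Integrate is blocked on Design is not satisfied.

Integrate depends on Migrate — violated.
Integrate can't be earlier than Fri — violated.
Build depends on Deploy — holds.
The team can handle at most 2 items per day — holds.
Integrate is blocked on Design — violated.
Prototype can't be earlier than Thu — holds.
The deadline for QA is Wed — holds.
Design is blocked on QA — holds.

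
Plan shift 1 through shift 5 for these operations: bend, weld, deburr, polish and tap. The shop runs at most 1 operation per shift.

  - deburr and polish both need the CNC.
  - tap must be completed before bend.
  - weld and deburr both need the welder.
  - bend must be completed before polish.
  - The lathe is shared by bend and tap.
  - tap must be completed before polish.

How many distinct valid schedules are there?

20

Splitting on bend: it can be shift 2 (6), shift 3 (8), shift 4 (6). Listing each branch's schedules as (weld, deburr, polish, tap) by shift number:
bend=shift 2: (3,4,5,1) (3,5,4,1) (4,3,5,1) (4,5,3,1) (5,3,4,1) (5,4,3,1) — 6.
bend=shift 3: (1,4,5,2) (1,5,4,2) (2,4,5,1) (2,5,4,1) (4,1,5,2) (4,2,5,1) (5,1,4,2) (5,2,4,1) — 8.
bend=shift 4: (1,2,5,3) (1,3,5,2) (2,1,5,3) (2,3,5,1) (3,1,5,2) (3,2,5,1) — 6.
Summing: 6 + 8 + 6 = 20.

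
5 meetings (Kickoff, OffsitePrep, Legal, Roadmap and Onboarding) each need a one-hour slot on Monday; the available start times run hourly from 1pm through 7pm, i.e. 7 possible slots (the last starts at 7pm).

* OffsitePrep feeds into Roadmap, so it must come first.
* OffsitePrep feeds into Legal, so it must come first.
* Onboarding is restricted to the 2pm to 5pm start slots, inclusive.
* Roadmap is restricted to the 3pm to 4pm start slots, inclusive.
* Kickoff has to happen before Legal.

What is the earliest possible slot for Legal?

2pm

Precedence pushes Legal to at least 2pm.
Legal at 2pm is achievable: OffsitePrep=1pm, Roadmap=3pm, Onboarding=2pm, Legal=2pm, Kickoff=1pm.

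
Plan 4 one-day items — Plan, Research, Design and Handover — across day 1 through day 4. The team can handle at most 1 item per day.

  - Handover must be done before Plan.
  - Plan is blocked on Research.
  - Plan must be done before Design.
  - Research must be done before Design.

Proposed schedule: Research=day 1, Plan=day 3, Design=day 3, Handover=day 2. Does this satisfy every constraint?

No — it violates: The team can handle at most 1 item per day

The team can handle at most 1 item per day — violated.
Plan is blocked on Research — holds.
Plan must be done before Design — violated.
Research must be done before Design — holds.
Handover must be done before Plan — holds.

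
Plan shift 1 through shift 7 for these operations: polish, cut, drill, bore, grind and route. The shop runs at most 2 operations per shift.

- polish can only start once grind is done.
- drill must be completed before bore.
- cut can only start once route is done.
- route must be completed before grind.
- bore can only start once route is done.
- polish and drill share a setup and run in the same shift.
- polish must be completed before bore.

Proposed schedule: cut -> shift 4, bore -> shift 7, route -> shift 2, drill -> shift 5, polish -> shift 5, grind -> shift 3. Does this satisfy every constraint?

Yes, all constraints hold

polish and drill share a setup and run in the same shift — holds.
The shop runs at most 2 operations per shift — holds.
route must be completed before grind — holds.
polish can only start once grind is done — holds.
bore can only start once route is done — holds.
drill must be completed before bore — holds.
cut can only start once route is done — holds.
polish must be completed before bore — holds.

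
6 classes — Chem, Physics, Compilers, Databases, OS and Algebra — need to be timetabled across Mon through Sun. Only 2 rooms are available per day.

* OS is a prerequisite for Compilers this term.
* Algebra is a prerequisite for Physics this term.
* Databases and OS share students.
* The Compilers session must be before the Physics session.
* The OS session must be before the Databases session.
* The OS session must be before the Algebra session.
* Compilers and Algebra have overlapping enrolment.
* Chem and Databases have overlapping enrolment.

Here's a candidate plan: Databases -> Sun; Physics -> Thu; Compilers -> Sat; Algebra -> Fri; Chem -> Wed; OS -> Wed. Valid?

No — it violates: The Compilers session must be before the Physics session

Only 2 rooms are available per day — holds.
Algebra is a prerequisite for Physics this term — violated.
The OS session must be before the Algebra session — holds.
Compilers and Algebra have overlapping enrolment — holds.
OS is a prerequisite for Compilers this term — holds.
Chem and Databases have overlapping enrolment — holds.
The OS session must be before the Databases session — holds.
Databases and OS share students — holds.
The Compilers session must be before the Physics session — violated.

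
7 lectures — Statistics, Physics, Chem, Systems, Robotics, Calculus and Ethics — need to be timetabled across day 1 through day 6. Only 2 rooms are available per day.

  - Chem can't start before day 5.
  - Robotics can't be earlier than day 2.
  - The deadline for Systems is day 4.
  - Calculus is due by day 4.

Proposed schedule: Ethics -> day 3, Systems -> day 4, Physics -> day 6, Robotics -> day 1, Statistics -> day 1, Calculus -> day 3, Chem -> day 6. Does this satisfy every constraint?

No — it violates: Robotics can't be earlier than day 2

Calculus is due by day 4 — holds.
The deadline for Systems is day 4 — holds.
Robotics can't be earlier than day 2 — violated.
Chem can't start before day 5 — holds.
Only 2 rooms are available per day — holds.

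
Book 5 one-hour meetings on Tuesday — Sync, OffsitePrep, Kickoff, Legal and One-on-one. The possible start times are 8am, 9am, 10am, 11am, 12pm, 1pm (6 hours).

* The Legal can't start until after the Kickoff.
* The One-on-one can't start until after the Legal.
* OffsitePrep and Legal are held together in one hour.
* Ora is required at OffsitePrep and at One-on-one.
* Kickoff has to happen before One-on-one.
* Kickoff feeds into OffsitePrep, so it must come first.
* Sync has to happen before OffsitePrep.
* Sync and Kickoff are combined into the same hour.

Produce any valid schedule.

Sync in 8am, Legal in 9am, One-on-one in 10am, Kickoff in 8am, OffsitePrep in 9am

Checking: Kickoff(8am) before OffsitePrep(9am); Kickoff(8am) before One-on-one(10am); Kickoff(8am) before Legal(9am); Sync(8am) before OffsitePrep(9am); Legal(9am) before One-on-one(10am); OffsitePrep(9am) != One-on-one(10am); Sync = Kickoff = 8am; OffsitePrep = Legal = 9am.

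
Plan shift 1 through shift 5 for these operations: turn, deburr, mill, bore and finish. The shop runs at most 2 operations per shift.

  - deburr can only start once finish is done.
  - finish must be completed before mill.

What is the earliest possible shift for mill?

Precedence pushes mill to at least shift 2.
mill at shift 2 is achievable: turn -> shift 1, bore -> shift 3, deburr -> shift 2, finish -> shift 1, mill -> shift 2.

shift 2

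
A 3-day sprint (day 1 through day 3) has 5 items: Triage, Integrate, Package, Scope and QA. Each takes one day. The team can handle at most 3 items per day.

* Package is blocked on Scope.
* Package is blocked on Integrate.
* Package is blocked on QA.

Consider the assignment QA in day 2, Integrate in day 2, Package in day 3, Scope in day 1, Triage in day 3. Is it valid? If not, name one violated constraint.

Package is blocked on QA — holds.
Package is blocked on Scope — holds.
The team can handle at most 3 items per day — holds.
Package is blocked on Integrate — holds.

Yes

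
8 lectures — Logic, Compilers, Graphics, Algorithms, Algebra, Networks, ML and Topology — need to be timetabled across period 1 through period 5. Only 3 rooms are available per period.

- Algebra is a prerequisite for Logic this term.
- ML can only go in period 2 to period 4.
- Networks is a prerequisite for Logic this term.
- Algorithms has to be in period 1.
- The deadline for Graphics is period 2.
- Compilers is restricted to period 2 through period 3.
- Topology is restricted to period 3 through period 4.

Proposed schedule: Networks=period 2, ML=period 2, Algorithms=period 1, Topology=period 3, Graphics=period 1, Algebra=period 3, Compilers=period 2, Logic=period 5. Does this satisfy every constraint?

Topology is restricted to period 3 through period 4 — holds.
ML can only go in period 2 to period 4 — holds.
Algebra is a prerequisite for Logic this term — holds.
Compilers is restricted to period 2 through period 3 — holds.
Networks is a prerequisite for Logic this term — holds.
The deadline for Graphics is period 2 — holds.
Algorithms has to be in period 1 — holds.
Only 3 rooms are available per period — holds.

Yes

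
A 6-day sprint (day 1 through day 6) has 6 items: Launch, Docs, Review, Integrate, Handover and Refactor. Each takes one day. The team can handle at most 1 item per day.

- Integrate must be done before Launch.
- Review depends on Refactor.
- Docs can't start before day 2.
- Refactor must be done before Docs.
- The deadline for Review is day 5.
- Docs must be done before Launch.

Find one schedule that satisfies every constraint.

Refactor=day 1; Launch=day 5; Integrate=day 4; Handover=day 6; Review=day 3; Docs=day 2

Checking: Refactor(day 1) before Review(day 3); Integrate(day 4) before Launch(day 5); Refactor(day 1) before Docs(day 2); Docs(day 2) before Launch(day 5); Docs=day 2 in [day 2,day 6]; Review=day 3 in [day 1,day 5]; max 1 per day (cap 1).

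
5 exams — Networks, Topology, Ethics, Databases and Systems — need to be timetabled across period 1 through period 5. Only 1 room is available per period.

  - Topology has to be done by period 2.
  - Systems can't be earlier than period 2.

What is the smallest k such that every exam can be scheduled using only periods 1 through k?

With at most 1 per period and 5 exams, at least 5 periods are needed.
Systems can't be placed before period 2, so the schedule must run through at least period 2.
5 works (last occupied period: period 5): for example Networks=period 3, Topology=period 1, Databases=period 5, Ethics=period 4, Systems=period 2.

5 periods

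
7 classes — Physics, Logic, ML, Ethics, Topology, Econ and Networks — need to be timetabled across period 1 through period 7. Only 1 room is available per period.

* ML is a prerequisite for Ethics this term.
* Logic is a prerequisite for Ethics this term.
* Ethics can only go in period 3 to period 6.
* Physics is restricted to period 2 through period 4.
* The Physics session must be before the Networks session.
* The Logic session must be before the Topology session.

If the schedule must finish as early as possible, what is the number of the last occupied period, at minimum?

period 7

The precedence chain requires at least 2 distinct periods.
With at most 1 per period and 7 classes, at least 7 periods are needed.
Ethics can't be placed before period 3, so the schedule must run through at least period 3.
7 works (last occupied period: period 7): for example Physics in period 2, Econ in period 7, Ethics in period 4, Networks in period 6, ML in period 3, Logic in period 1, Topology in period 5.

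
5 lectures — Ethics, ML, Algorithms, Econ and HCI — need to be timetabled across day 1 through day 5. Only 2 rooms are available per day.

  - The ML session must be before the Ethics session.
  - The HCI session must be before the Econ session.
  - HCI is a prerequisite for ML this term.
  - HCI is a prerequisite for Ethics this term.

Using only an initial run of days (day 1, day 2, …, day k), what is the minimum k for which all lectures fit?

3

The precedence chain requires at least 3 distinct days.
With at most 2 per day and 5 lectures, at least 3 days are needed.
3 works (last occupied day: day 3): for example Econ in day 2, Ethics in day 3, HCI in day 1, ML in day 2, Algorithms in day 1.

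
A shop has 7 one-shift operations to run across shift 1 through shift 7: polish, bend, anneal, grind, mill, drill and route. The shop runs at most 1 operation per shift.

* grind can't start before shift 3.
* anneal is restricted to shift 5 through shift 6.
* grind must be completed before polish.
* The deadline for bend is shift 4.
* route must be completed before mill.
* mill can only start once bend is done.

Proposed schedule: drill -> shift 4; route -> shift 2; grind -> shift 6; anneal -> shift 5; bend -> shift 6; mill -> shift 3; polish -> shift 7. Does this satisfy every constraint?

The shop runs at most 1 operation per shift — violated.
The deadline for bend is shift 4 — violated.
grind can't start before shift 3 — holds.
route must be completed before mill — holds.
mill can only start once bend is done — violated.
anneal is restricted to shift 5 through shift 6 — holds.
grind must be completed before polish — holds.

No. The deadline for bend is shift 4 is not satisfied.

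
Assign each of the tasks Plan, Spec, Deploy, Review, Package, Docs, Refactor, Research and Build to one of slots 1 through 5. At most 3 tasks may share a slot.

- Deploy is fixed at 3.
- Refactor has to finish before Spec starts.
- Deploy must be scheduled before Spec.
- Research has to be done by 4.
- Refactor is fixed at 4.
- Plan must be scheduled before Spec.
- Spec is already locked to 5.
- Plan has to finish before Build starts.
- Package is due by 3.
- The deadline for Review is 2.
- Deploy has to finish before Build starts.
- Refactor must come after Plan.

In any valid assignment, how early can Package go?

1

Package's own window allows nothing later than 3.
Package at 1 is achievable: Spec -> 5; Research -> 1; Deploy -> 3; Refactor -> 4; Review -> 1; Plan -> 2; Package -> 1; Build -> 4; Docs -> 2.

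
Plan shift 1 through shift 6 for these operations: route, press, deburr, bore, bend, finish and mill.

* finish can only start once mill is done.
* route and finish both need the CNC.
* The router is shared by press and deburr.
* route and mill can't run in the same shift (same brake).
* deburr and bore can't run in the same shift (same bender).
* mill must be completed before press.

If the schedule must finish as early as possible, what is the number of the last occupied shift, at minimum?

shift 3

The precedence chain requires at least 2 distinct shifts.
Could 2 shifts be enough, i.e. nothing placed later than shift 2? No: press must come after mill (at shift 1 or later) → {shift 2}; mill must come before press (at shift 2 or earlier) → {shift 1}; finish must come after mill (at shift 1 or later) → {shift 2}; route can't share with finish (shift 2) → {shift 1}; mill can't share with route (shift 1) → nothing is left.
So 2 shifts is not enough.
3 works (last occupied shift: shift 3): for example finish=shift 2; route=shift 3; bend=shift 1; deburr=shift 1; bore=shift 2; press=shift 2; mill=shift 1.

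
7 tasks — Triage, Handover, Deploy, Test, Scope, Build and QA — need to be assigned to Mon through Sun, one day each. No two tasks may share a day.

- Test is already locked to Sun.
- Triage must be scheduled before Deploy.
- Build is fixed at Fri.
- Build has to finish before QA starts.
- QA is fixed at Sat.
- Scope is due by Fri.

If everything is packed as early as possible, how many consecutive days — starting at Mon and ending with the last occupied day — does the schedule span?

7 days

The precedence chain requires at least 2 distinct days.
With at most 1 per day and 7 tasks, at least 7 days are needed.
Test can't be placed before Sun — that is day 7 counting from Mon — so the schedule must run through at least 7 days.
7 works (last occupied day: Sun): for example Deploy -> Wed; Test -> Sun; Triage -> Tue; QA -> Sat; Scope -> Mon; Build -> Fri; Handover -> Thu.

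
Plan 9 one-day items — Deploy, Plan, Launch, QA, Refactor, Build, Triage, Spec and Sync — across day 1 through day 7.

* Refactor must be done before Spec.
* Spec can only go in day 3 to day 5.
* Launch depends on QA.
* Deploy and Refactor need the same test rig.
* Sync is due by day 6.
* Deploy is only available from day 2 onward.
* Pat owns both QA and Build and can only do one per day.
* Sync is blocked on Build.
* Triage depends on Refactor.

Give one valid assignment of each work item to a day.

Launch=day 3; Plan=day 1; Build=day 1; Spec=day 3; Triage=day 2; Deploy=day 2; Refactor=day 1; Sync=day 2; QA=day 2

Checking: Refactor(day 1) before Spec(day 3); Build(day 1) before Sync(day 2); Refactor(day 1) before Triage(day 2); QA(day 2) before Launch(day 3); QA(day 2) != Build(day 1); Deploy(day 2) != Refactor(day 1); Deploy=day 2 in [day 2,day 7]; Spec=day 3 in [day 3,day 5]; Sync=day 2 in [day 1,day 6].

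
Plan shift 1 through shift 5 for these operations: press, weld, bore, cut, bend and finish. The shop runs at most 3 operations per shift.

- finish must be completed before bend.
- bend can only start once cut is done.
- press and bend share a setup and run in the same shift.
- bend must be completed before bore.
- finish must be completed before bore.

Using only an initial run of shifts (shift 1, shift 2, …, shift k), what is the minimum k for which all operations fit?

The precedence chain requires at least 3 distinct shifts.
With at most 3 per shift and 6 operations, at least 2 shifts are needed.
3 works (last occupied shift: shift 3): for example weld in shift 1; bore in shift 3; finish in shift 1; bend in shift 2; press in shift 2; cut in shift 1.

3 shifts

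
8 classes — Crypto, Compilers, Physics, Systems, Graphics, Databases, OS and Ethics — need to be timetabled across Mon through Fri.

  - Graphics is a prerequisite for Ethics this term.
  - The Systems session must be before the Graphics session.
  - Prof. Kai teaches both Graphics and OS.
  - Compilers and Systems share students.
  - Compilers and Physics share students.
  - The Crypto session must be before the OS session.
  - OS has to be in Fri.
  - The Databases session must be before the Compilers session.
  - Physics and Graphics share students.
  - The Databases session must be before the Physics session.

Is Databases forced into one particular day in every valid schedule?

Databases can be Mon (e.g. Ethics -> Wed, Physics -> Wed, Graphics -> Tue, Databases -> Mon, OS -> Fri, Compilers -> Tue, Crypto -> Mon, Systems -> Mon) or Tue (e.g. Compilers=Wed; Ethics=Wed; Databases=Tue; Physics=Thu; Graphics=Tue; Crypto=Mon; Systems=Mon; OS=Fri).

No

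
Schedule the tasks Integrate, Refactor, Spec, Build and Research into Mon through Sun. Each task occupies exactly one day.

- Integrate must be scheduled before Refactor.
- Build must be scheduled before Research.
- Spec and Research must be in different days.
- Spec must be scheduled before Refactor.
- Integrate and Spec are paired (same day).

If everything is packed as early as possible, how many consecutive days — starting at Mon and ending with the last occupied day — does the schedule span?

2 days

The precedence chain requires at least 2 distinct days.
2 works (last occupied day: Tue): for example Spec -> Mon; Research -> Tue; Build -> Mon; Refactor -> Tue; Integrate -> Mon.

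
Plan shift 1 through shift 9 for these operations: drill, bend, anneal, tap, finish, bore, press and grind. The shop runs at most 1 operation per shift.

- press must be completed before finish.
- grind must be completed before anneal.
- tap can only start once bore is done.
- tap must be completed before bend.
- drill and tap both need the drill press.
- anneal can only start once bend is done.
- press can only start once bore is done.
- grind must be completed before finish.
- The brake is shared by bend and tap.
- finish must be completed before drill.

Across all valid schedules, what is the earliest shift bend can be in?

shift 3

Precedence pushes bend to at least shift 3; downstream work caps bend at shift 8.
bend at shift 3 is achievable: finish in shift 6; anneal in shift 7; tap in shift 2; bore in shift 1; press in shift 4; drill in shift 8; grind in shift 5; bend in shift 3.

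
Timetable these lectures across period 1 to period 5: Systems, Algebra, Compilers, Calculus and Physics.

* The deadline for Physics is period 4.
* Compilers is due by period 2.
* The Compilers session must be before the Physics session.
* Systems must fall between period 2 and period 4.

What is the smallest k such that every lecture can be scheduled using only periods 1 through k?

2 periods

The precedence chain requires at least 2 distinct periods.
2 works (last occupied period: period 2): for example Calculus in period 1, Algebra in period 1, Systems in period 2, Compilers in period 1, Physics in period 2.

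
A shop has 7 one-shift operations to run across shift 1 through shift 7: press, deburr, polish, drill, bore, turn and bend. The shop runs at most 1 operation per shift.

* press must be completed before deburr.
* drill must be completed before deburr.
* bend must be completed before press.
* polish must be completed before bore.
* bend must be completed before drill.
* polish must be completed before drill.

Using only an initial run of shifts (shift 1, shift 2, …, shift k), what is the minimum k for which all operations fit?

7

The precedence chain requires at least 3 distinct shifts.
With at most 1 per shift and 7 operations, at least 7 shifts are needed.
7 works (last occupied shift: shift 7): for example turn -> shift 7, drill -> shift 3, bend -> shift 2, polish -> shift 1, deburr -> shift 5, bore -> shift 6, press -> shift 4.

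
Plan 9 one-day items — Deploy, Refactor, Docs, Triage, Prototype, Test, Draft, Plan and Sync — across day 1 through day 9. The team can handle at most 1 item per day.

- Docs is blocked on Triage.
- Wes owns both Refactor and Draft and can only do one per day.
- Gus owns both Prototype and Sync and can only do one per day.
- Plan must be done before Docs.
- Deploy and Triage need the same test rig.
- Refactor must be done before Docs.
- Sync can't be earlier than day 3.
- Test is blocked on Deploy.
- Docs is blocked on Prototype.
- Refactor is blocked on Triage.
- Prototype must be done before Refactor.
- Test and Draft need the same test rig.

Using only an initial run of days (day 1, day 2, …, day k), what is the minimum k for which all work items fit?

9

The precedence chain requires at least 3 distinct days.
With at most 1 per day and 9 work items, at least 9 days are needed.
9 works (last occupied day: day 9): for example Triage in day 1; Refactor in day 4; Prototype in day 2; Sync in day 3; Deploy in day 7; Draft in day 9; Plan in day 5; Docs in day 6; Test in day 8.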